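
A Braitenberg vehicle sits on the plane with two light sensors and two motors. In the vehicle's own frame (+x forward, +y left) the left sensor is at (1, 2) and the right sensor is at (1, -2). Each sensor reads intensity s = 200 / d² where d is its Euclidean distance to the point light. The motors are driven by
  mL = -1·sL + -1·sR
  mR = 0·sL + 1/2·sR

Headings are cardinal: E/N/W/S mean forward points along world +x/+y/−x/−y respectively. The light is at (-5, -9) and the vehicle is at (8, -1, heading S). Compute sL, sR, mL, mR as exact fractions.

left sensor world pos  = (10, -2); dL² = 274
right sensor world pos = (6, -2); dR² = 170
sL = 200/274 = 100/137
sR = 200/170 = 20/17
mL = -1·sL + -1·sR = -4440/2329
mR = 0·sL + 1/2·sR = 10/17

100/137 20/17 -4440/2329 10/17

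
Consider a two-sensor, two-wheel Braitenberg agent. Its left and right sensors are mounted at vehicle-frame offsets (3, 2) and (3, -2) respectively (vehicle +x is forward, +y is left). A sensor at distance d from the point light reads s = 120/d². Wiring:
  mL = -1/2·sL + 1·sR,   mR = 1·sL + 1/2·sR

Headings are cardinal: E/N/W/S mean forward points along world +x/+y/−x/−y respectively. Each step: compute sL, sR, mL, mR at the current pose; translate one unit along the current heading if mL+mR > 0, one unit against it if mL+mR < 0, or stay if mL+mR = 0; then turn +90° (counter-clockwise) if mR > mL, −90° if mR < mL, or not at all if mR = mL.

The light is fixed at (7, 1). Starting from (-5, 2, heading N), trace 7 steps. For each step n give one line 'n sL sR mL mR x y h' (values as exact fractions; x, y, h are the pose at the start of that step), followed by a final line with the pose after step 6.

n=0: pose=(-5,2,N); sL=30/53, sR=30/29; mL=1155/1537, mR=1665/1537; mL+mR=2820/1537 → advance +1; mR−mL=510/1537 → turn +1·90°
n=1: pose=(-5,3,W); sL=8/15, sR=120/241; mL=836/3615, mR=2828/3615; mL+mR=3664/3615 → advance +1; mR−mL=664/1205 → turn +1·90°
n=2: pose=(-6,3,S); sL=60/61, sR=60/113; mL=270/6893, mR=8610/6893; mL+mR=8880/6893 → advance +1; mR−mL=8340/6893 → turn +1·90°
n=3: pose=(-6,2,E); sL=120/109, sR=120/101; mL=7020/11009, mR=18660/11009; mL+mR=25680/11009 → advance +1; mR−mL=11640/11009 → turn +1·90°
n=4: pose=(-5,2,N); sL=30/53, sR=30/29; mL=1155/1537, mR=1665/1537; mL+mR=2820/1537 → advance +1; mR−mL=510/1537 → turn +1·90°
n=5: pose=(-5,3,W); sL=8/15, sR=120/241; mL=836/3615, mR=2828/3615; mL+mR=3664/3615 → advance +1; mR−mL=664/1205 → turn +1·90°
n=6: pose=(-6,3,S); sL=60/61, sR=60/113; mL=270/6893, mR=8610/6893; mL+mR=8880/6893 → advance +1; mR−mL=8340/6893 → turn +1·90°

0 30/53 30/29 1155/1537 1665/1537 -5 2 N
1 8/15 120/241 836/3615 2828/3615 -5 3 W
2 60/61 60/113 270/6893 8610/6893 -6 3 S
3 120/109 120/101 7020/11009 18660/11009 -6 2 E
4 30/53 30/29 1155/1537 1665/1537 -5 2 N
5 8/15 120/241 836/3615 2828/3615 -5 3 W
6 60/61 60/113 270/6893 8610/6893 -6 3 S
final -6 2 E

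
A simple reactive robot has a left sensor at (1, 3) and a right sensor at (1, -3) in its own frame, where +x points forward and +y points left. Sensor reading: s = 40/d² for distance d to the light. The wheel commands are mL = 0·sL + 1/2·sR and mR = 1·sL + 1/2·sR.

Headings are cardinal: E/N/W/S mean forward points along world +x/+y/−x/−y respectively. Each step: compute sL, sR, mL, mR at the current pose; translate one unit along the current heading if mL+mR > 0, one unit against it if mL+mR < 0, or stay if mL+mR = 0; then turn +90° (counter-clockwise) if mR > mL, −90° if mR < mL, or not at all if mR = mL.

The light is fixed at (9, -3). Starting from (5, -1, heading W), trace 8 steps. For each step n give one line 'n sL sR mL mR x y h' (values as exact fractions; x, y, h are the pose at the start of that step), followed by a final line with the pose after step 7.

0 20/13 4/5 2/5 126/65 5 -1 W
1 8 8/13 4/13 108/13 4 -1 S
2 5/4 2 1 9/4 4 -2 E
3 40/53 8 4 252/53 5 -2 N
4 20/13 4/5 2/5 126/65 5 -1 W
5 8 8/13 4/13 108/13 4 -1 S
6 5/4 2 1 9/4 4 -2 E
7 40/53 8 4 252/53 5 -2 N
final 5 -1 W

n=0: pose=(5,-1,W); sL=20/13, sR=4/5; mL=2/5, mR=126/65; mL+mR=152/65 → advance +1; mR−mL=20/13 → turn +1·90°
n=1: pose=(4,-1,S); sL=8, sR=8/13; mL=4/13, mR=108/13; mL+mR=112/13 → advance +1; mR−mL=8 → turn +1·90°
n=2: pose=(4,-2,E); sL=5/4, sR=2; mL=1, mR=9/4; mL+mR=13/4 → advance +1; mR−mL=5/4 → turn +1·90°
n=3: pose=(5,-2,N); sL=40/53, sR=8; mL=4, mR=252/53; mL+mR=464/53 → advance +1; mR−mL=40/53 → turn +1·90°
n=4: pose=(5,-1,W); sL=20/13, sR=4/5; mL=2/5, mR=126/65; mL+mR=152/65 → advance +1; mR−mL=20/13 → turn +1·90°
n=5: pose=(4,-1,S); sL=8, sR=8/13; mL=4/13, mR=108/13; mL+mR=112/13 → advance +1; mR−mL=8 → turn +1·90°
n=6: pose=(4,-2,E); sL=5/4, sR=2; mL=1, mR=9/4; mL+mR=13/4 → advance +1; mR−mL=5/4 → turn +1·90°
n=7: pose=(5,-2,N); sL=40/53, sR=8; mL=4, mR=252/53; mL+mR=464/53 → advance +1; mR−mL=40/53 → turn +1·90°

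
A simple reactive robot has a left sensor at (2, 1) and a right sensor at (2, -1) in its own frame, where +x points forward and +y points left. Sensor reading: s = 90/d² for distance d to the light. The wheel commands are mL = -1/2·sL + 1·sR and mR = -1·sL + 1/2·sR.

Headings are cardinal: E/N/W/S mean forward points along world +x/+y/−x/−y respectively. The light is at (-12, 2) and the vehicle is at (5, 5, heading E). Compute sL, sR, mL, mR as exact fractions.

left sensor world pos  = (7, 6); dL² = 377
right sensor world pos = (7, 4); dR² = 365
sL = 90/377 = 90/377
sR = 90/365 = 18/73
mL = -1/2·sL + 1·sR = 3501/27521
mR = -1·sL + 1/2·sR = -3177/27521

90/377 18/73 3501/27521 -3177/27521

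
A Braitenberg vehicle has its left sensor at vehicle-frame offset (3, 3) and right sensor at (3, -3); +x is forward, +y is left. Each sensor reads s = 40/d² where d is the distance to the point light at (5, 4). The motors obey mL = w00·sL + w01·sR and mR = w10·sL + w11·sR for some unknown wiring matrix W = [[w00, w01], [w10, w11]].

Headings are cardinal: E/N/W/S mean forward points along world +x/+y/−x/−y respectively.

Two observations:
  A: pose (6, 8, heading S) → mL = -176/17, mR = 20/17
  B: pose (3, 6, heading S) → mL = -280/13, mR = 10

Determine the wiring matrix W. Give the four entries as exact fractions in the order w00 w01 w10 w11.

-1 -1 1/2 0

obs A: pose=(6,8,S) → sL=40/17, sR=8, mL=-176/17, mR=20/17
obs B: pose=(3,6,S) → sL=20, sR=20/13, mL=-280/13, mR=10
sensor matrix S = [[40/17, 8], [20, 20/13]]; det S = -34560/221
solve [mL_A; mL_B] = S·[w00; w01] and [mR_A; mR_B] = S·[w10; w11]:
  w00 = -1, w01 = -1, w10 = 1/2, w11 = 0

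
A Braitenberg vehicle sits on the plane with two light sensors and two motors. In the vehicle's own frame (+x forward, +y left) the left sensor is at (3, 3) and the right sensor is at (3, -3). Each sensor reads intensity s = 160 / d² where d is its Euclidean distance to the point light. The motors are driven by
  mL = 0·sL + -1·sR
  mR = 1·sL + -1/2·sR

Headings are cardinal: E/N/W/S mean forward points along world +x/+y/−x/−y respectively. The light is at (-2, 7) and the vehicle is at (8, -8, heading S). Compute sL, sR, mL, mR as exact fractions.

160/493 160/373 -160/373 20240/183889

left sensor world pos  = (11, -11); dL² = 493
right sensor world pos = (5, -11); dR² = 373
sL = 160/493 = 160/493
sR = 160/373 = 160/373
mL = 0·sL + -1·sR = -160/373
mR = 1·sL + -1/2·sR = 20240/183889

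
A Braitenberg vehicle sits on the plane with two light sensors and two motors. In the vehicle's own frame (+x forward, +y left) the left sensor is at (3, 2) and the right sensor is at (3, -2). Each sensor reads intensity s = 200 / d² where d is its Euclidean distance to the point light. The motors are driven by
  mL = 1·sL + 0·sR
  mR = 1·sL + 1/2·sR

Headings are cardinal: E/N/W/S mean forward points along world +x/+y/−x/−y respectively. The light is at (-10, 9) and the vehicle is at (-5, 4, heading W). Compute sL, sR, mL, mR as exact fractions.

left sensor world pos  = (-8, 2); dL² = 53
right sensor world pos = (-8, 6); dR² = 13
sL = 200/53 = 200/53
sR = 200/13 = 200/13
mL = 1·sL + 0·sR = 200/53
mR = 1·sL + 1/2·sR = 7900/689

200/53 200/13 200/53 7900/689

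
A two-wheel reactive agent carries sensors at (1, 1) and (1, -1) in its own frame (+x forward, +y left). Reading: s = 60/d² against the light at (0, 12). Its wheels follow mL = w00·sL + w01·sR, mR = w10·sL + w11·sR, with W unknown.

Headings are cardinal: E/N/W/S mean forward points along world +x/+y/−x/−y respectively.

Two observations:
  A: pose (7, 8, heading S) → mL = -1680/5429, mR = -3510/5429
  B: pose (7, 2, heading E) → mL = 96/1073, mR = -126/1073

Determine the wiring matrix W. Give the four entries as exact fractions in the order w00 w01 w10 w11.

obs A: pose=(7,8,S) → sL=60/89, sR=60/61, mL=-1680/5429, mR=-3510/5429
obs B: pose=(7,2,E) → sL=12/29, sR=12/37, mL=96/1073, mR=-126/1073
sensor matrix S = [[60/89, 60/61], [12/29, 12/37]]; det S = -1097280/5825317
solve [mL_A; mL_B] = S·[w00; w01] and [mR_A; mR_B] = S·[w10; w11]:
  w00 = 1, w01 = -1, w10 = 1/2, w11 = -1

1 -1 1/2 -1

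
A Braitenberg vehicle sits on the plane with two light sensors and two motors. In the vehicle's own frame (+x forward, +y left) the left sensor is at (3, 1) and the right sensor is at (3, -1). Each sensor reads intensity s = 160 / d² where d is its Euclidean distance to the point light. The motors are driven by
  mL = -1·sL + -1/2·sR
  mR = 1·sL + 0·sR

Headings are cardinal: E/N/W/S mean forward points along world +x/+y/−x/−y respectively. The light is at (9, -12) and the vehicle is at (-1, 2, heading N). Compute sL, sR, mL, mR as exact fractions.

left sensor world pos  = (-2, 5); dL² = 410
right sensor world pos = (0, 5); dR² = 370
sL = 160/410 = 16/41
sR = 160/370 = 16/37
mL = -1·sL + -1/2·sR = -920/1517
mR = 1·sL + 0·sR = 16/41

16/41 16/37 -920/1517 16/41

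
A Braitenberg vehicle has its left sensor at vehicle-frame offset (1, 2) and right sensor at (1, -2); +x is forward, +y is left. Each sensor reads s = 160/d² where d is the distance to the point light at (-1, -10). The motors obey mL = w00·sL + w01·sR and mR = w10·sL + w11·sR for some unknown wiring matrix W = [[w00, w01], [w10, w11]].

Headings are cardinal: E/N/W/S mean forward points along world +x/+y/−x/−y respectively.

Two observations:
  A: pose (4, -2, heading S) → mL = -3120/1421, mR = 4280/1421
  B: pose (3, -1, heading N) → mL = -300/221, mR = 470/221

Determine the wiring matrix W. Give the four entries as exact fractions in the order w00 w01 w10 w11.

obs A: pose=(4,-2,S) → sL=80/49, sR=80/29, mL=-3120/1421, mR=4280/1421
obs B: pose=(3,-1,N) → sL=20/13, sR=20/17, mL=-300/221, mR=470/221
sensor matrix S = [[80/49, 80/29], [20/13, 20/17]]; det S = -729600/314041
solve [mL_A; mL_B] = S·[w00; w01] and [mR_A; mR_B] = S·[w10; w11]:
  w00 = -1/2, w01 = -1/2, w10 = 1, w11 = 1/2

-1/2 -1/2 1 1/2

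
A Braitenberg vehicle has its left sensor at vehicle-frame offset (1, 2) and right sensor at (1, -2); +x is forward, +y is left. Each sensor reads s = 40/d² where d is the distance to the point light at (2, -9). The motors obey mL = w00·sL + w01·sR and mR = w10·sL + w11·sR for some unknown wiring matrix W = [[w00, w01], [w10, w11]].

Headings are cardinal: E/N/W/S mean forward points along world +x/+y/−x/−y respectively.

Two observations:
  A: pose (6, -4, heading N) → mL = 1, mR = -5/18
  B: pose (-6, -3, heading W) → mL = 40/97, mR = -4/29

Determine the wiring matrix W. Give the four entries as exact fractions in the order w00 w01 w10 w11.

1 0 0 -1/2

obs A: pose=(6,-4,N) → sL=1, sR=5/9, mL=1, mR=-5/18
obs B: pose=(-6,-3,W) → sL=40/97, sR=8/29, mL=40/97, mR=-4/29
sensor matrix S = [[1, 5/9], [40/97, 8/29]]; det S = 1184/25317
solve [mL_A; mL_B] = S·[w00; w01] and [mR_A; mR_B] = S·[w10; w11]:
  w00 = 1, w01 = 0, w10 = 0, w11 = -1/2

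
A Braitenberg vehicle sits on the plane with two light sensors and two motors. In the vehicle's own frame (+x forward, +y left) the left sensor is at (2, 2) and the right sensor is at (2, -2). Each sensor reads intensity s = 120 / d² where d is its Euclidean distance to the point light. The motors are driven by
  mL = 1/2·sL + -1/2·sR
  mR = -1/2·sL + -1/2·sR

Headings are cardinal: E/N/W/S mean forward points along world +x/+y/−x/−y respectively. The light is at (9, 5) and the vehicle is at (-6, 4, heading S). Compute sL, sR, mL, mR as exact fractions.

60/89 60/149 1800/13261 -7140/13261

left sensor world pos  = (-4, 2); dL² = 178
right sensor world pos = (-8, 2); dR² = 298
sL = 120/178 = 60/89
sR = 120/298 = 60/149
mL = 1/2·sL + -1/2·sR = 1800/13261
mR = -1/2·sL + -1/2·sR = -7140/13261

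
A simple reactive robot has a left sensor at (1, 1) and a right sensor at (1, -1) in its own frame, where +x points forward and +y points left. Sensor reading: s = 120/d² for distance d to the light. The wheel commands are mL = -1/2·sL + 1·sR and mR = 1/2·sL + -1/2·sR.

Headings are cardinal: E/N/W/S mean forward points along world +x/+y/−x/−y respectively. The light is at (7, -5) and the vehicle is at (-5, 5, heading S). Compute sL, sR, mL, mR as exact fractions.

left sensor world pos  = (-4, 4); dL² = 202
right sensor world pos = (-6, 4); dR² = 250
sL = 120/202 = 60/101
sR = 120/250 = 12/25
mL = -1/2·sL + 1·sR = 462/2525
mR = 1/2·sL + -1/2·sR = 144/2525

60/101 12/25 462/2525 144/2525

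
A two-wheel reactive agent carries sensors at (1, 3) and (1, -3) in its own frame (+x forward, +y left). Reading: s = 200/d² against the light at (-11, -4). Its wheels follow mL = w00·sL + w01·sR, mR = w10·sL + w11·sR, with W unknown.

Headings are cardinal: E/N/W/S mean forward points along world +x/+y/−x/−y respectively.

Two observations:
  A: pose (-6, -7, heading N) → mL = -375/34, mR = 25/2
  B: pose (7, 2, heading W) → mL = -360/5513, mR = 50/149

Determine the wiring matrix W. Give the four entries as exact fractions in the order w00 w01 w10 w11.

-1/2 1/2 1/2 0

obs A: pose=(-6,-7,N) → sL=25, sR=50/17, mL=-375/34, mR=25/2
obs B: pose=(7,2,W) → sL=100/149, sR=20/37, mL=-360/5513, mR=50/149
sensor matrix S = [[25, 50/17], [100/149, 20/37]]; det S = 1081500/93721
solve [mL_A; mL_B] = S·[w00; w01] and [mR_A; mR_B] = S·[w10; w11]:
  w00 = -1/2, w01 = 1/2, w10 = 1/2, w11 = 0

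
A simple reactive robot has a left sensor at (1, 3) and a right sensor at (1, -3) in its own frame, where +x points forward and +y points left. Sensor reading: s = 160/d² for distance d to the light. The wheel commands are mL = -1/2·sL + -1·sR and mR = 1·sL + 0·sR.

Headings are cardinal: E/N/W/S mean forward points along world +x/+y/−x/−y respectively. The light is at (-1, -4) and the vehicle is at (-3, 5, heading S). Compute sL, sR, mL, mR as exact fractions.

32/13 160/89 -3504/1157 32/13

left sensor world pos  = (0, 4); dL² = 65
right sensor world pos = (-6, 4); dR² = 89
sL = 160/65 = 32/13
sR = 160/89 = 160/89
mL = -1/2·sL + -1·sR = -3504/1157
mR = 1·sL + 0·sR = 32/13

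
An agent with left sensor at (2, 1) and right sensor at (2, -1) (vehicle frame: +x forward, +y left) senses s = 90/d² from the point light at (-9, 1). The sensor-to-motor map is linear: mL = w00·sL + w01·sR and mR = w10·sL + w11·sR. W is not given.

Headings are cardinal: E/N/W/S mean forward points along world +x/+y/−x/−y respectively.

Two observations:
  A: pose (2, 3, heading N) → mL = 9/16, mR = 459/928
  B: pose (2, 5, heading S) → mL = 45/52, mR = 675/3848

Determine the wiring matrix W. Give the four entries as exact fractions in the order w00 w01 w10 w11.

obs A: pose=(2,3,N) → sL=45/58, sR=9/16, mL=9/16, mR=459/928
obs B: pose=(2,5,S) → sL=45/74, sR=45/52, mL=45/52, mR=675/3848
sensor matrix S = [[45/58, 9/16], [45/74, 45/52]]; det S = 147015/446368
solve [mL_A; mL_B] = S·[w00; w01] and [mR_A; mR_B] = S·[w10; w11]:
  w00 = 0, w01 = 1, w10 = 1, w11 = -1/2

0 1 1 -1/2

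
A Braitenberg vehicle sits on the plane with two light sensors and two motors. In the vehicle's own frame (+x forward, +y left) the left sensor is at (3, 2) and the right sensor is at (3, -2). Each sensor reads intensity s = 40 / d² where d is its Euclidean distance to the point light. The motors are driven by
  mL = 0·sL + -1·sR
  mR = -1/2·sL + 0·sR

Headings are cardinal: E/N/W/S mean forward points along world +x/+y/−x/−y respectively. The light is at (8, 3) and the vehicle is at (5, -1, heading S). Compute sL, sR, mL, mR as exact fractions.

left sensor world pos  = (7, -4); dL² = 50
right sensor world pos = (3, -4); dR² = 74
sL = 40/50 = 4/5
sR = 40/74 = 20/37
mL = 0·sL + -1·sR = -20/37
mR = -1/2·sL + 0·sR = -2/5

4/5 20/37 -20/37 -2/5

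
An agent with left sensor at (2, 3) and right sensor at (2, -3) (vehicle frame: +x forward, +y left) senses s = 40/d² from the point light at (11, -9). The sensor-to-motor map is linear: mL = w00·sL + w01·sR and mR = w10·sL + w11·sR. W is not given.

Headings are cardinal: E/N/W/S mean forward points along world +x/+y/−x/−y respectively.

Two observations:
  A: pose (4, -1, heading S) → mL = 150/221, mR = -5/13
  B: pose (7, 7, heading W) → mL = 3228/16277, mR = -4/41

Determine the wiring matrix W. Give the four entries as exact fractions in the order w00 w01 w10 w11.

1/2 1 -1/2 0

obs A: pose=(4,-1,S) → sL=10/13, sR=5/17, mL=150/221, mR=-5/13
obs B: pose=(7,7,W) → sL=8/41, sR=40/397, mL=3228/16277, mR=-4/41
sensor matrix S = [[10/13, 5/17], [8/41, 40/397]]; det S = 72360/3597217
solve [mL_A; mL_B] = S·[w00; w01] and [mR_A; mR_B] = S·[w10; w11]:
  w00 = 1/2, w01 = 1, w10 = -1/2, w11 = 0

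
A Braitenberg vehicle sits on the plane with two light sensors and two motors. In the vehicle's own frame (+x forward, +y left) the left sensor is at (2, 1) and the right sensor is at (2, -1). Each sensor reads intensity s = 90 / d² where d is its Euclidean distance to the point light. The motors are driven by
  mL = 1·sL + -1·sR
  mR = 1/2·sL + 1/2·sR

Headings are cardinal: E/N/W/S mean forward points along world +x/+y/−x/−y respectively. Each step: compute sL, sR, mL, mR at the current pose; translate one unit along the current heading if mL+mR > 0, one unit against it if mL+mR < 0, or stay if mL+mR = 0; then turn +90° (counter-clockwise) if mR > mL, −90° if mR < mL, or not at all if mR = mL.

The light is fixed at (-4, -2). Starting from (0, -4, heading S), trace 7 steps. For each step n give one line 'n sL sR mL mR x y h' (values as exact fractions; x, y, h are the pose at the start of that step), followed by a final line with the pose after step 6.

0 90/41 18/5 -288/205 594/205 0 -4 S
1 9/4 45/26 27/52 207/104 0 -5 E
2 90/17 90/37 1800/629 2430/629 1 -5 N
3 5 9 -4 7 1 -4 W
4 90/41 18/5 -288/205 594/205 0 -4 S
5 9/4 45/26 27/52 207/104 0 -5 E
6 90/17 90/37 1800/629 2430/629 1 -5 N
final 1 -4 W

n=0: pose=(0,-4,S); sL=90/41, sR=18/5; mL=-288/205, mR=594/205; mL+mR=306/205 → advance +1; mR−mL=882/205 → turn +1·90°
n=1: pose=(0,-5,E); sL=9/4, sR=45/26; mL=27/52, mR=207/104; mL+mR=261/104 → advance +1; mR−mL=153/104 → turn +1·90°
n=2: pose=(1,-5,N); sL=90/17, sR=90/37; mL=1800/629, mR=2430/629; mL+mR=4230/629 → advance +1; mR−mL=630/629 → turn +1·90°
n=3: pose=(1,-4,W); sL=5, sR=9; mL=-4, mR=7; mL+mR=3 → advance +1; mR−mL=11 → turn +1·90°
n=4: pose=(0,-4,S); sL=90/41, sR=18/5; mL=-288/205, mR=594/205; mL+mR=306/205 → advance +1; mR−mL=882/205 → turn +1·90°
n=5: pose=(0,-5,E); sL=9/4, sR=45/26; mL=27/52, mR=207/104; mL+mR=261/104 → advance +1; mR−mL=153/104 → turn +1·90°
n=6: pose=(1,-5,N); sL=90/17, sR=90/37; mL=1800/629, mR=2430/629; mL+mR=4230/629 → advance +1; mR−mL=630/629 → turn +1·90°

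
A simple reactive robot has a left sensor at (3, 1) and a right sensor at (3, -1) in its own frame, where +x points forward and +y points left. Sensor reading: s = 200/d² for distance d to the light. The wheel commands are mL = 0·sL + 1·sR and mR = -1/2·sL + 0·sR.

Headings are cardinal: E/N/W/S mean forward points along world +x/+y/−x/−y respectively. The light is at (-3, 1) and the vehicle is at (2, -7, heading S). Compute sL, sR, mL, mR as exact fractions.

left sensor world pos  = (3, -10); dL² = 157
right sensor world pos = (1, -10); dR² = 137
sL = 200/157 = 200/157
sR = 200/137 = 200/137
mL = 0·sL + 1·sR = 200/137
mR = -1/2·sL + 0·sR = -100/157

200/157 200/137 200/137 -100/157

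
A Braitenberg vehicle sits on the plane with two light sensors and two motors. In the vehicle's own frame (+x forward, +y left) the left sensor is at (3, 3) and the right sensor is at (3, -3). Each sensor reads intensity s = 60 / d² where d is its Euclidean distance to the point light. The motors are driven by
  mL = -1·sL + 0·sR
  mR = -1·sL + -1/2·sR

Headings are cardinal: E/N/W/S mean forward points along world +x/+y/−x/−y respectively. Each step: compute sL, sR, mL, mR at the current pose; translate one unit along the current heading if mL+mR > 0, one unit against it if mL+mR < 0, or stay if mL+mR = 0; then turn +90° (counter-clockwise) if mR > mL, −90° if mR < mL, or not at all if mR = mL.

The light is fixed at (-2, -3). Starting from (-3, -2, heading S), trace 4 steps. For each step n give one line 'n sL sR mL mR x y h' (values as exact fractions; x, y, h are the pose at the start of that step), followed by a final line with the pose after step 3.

n=0: pose=(-3,-2,S); sL=15/2, sR=3; mL=-15/2, mR=-9; mL+mR=-33/2 → advance -1; mR−mL=-3/2 → turn -1·90°
n=1: pose=(-3,-1,W); sL=60/17, sR=60/41; mL=-60/17, mR=-2970/697; mL+mR=-5430/697 → advance -1; mR−mL=-30/41 → turn -1·90°
n=2: pose=(-2,-1,N); sL=30/17, sR=30/17; mL=-30/17, mR=-45/17; mL+mR=-75/17 → advance -1; mR−mL=-15/17 → turn -1·90°
n=3: pose=(-2,-2,E); sL=12/5, sR=60/13; mL=-12/5, mR=-306/65; mL+mR=-462/65 → advance -1; mR−mL=-30/13 → turn -1·90°

0 15/2 3 -15/2 -9 -3 -2 S
1 60/17 60/41 -60/17 -2970/697 -3 -1 W
2 30/17 30/17 -30/17 -45/17 -2 -1 N
3 12/5 60/13 -12/5 -306/65 -2 -2 E
final -3 -2 S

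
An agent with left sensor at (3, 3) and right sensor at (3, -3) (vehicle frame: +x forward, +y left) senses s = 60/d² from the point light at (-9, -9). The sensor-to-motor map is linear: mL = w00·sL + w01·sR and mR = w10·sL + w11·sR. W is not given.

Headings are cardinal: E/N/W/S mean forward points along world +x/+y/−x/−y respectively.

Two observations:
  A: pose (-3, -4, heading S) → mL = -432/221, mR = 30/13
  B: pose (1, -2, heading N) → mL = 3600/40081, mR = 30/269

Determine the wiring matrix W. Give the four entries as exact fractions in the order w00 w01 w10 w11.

1/2 -1/2 0 1/2

obs A: pose=(-3,-4,S) → sL=12/17, sR=60/13, mL=-432/221, mR=30/13
obs B: pose=(1,-2,N) → sL=60/149, sR=60/269, mL=3600/40081, mR=30/269
sensor matrix S = [[12/17, 60/13], [60/149, 60/269]]; det S = -15068160/8857901
solve [mL_A; mL_B] = S·[w00; w01] and [mR_A; mR_B] = S·[w10; w11]:
  w00 = 1/2, w01 = -1/2, w10 = 0, w11 = 1/2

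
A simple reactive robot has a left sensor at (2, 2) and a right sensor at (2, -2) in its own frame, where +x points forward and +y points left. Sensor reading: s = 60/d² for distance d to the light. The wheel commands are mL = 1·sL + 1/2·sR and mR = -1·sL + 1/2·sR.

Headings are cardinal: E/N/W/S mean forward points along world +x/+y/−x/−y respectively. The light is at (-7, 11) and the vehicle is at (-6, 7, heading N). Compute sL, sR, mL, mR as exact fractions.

left sensor world pos  = (-8, 9); dL² = 5
right sensor world pos = (-4, 9); dR² = 13
sL = 60/5 = 12
sR = 60/13 = 60/13
mL = 1·sL + 1/2·sR = 186/13
mR = -1·sL + 1/2·sR = -126/13

12 60/13 186/13 -126/13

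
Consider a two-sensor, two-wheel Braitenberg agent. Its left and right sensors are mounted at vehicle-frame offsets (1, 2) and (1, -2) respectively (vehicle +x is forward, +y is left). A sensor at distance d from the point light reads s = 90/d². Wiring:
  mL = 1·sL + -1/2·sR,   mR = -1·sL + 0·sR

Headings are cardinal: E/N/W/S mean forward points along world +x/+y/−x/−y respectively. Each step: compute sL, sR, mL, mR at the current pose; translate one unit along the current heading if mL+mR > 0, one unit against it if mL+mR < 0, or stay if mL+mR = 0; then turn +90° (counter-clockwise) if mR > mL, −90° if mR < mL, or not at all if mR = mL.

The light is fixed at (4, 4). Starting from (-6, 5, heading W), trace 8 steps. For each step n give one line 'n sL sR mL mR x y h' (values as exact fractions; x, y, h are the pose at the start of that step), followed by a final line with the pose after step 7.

0 45/61 9/13 621/1586 -45/61 -6 5 W
1 18/25 90/53 -171/1325 -18/25 -5 5 N
2 45/34 45/34 45/68 -45/34 -5 4 E
3 18/13 18/29 405/377 -18/13 -6 4 S
4 45/61 9/13 621/1586 -45/61 -6 5 W
5 18/25 90/53 -171/1325 -18/25 -5 5 N
6 45/34 45/34 45/68 -45/34 -5 4 E
7 18/13 18/29 405/377 -18/13 -6 4 S
final -6 5 W

n=0: pose=(-6,5,W); sL=45/61, sR=9/13; mL=621/1586, mR=-45/61; mL+mR=-9/26 → advance -1; mR−mL=-1791/1586 → turn -1·90°
n=1: pose=(-5,5,N); sL=18/25, sR=90/53; mL=-171/1325, mR=-18/25; mL+mR=-45/53 → advance -1; mR−mL=-783/1325 → turn -1·90°
n=2: pose=(-5,4,E); sL=45/34, sR=45/34; mL=45/68, mR=-45/34; mL+mR=-45/68 → advance -1; mR−mL=-135/68 → turn -1·90°
n=3: pose=(-6,4,S); sL=18/13, sR=18/29; mL=405/377, mR=-18/13; mL+mR=-9/29 → advance -1; mR−mL=-927/377 → turn -1·90°
n=4: pose=(-6,5,W); sL=45/61, sR=9/13; mL=621/1586, mR=-45/61; mL+mR=-9/26 → advance -1; mR−mL=-1791/1586 → turn -1·90°
n=5: pose=(-5,5,N); sL=18/25, sR=90/53; mL=-171/1325, mR=-18/25; mL+mR=-45/53 → advance -1; mR−mL=-783/1325 → turn -1·90°
n=6: pose=(-5,4,E); sL=45/34, sR=45/34; mL=45/68, mR=-45/34; mL+mR=-45/68 → advance -1; mR−mL=-135/68 → turn -1·90°
n=7: pose=(-6,4,S); sL=18/13, sR=18/29; mL=405/377, mR=-18/13; mL+mR=-9/29 → advance -1; mR−mL=-927/377 → turn -1·90°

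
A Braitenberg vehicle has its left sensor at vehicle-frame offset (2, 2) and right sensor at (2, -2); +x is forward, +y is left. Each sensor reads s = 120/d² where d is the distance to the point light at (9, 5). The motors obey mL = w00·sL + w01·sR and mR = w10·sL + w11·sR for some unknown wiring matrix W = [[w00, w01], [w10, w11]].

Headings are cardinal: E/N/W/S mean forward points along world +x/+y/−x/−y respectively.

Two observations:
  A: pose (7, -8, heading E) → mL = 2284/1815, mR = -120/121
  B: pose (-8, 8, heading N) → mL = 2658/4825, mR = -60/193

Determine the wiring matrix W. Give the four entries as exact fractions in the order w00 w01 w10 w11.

1 1/2 -1 0

obs A: pose=(7,-8,E) → sL=120/121, sR=8/15, mL=2284/1815, mR=-120/121
obs B: pose=(-8,8,N) → sL=60/193, sR=12/25, mL=2658/4825, mR=-60/193
sensor matrix S = [[120/121, 8/15], [60/193, 12/25]]; det S = 36224/116765
solve [mL_A; mL_B] = S·[w00; w01] and [mR_A; mR_B] = S·[w10; w11]:
  w00 = 1, w01 = 1/2, w10 = -1, w11 = 0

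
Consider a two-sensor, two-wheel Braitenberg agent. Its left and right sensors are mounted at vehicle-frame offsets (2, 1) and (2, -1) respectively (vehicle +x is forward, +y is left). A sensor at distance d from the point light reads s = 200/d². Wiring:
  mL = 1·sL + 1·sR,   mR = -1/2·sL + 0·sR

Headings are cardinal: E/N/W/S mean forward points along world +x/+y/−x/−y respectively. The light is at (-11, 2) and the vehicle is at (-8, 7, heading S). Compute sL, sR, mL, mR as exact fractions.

left sensor world pos  = (-7, 5); dL² = 25
right sensor world pos = (-9, 5); dR² = 13
sL = 200/25 = 8
sR = 200/13 = 200/13
mL = 1·sL + 1·sR = 304/13
mR = -1/2·sL + 0·sR = -4

8 200/13 304/13 -4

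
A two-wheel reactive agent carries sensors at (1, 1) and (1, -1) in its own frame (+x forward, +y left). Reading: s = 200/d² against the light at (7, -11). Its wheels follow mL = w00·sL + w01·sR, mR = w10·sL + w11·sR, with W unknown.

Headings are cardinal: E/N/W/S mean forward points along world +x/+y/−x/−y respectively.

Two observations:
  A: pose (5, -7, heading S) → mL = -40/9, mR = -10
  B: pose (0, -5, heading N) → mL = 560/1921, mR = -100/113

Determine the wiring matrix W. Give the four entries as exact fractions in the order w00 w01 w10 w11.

obs A: pose=(5,-7,S) → sL=20, sR=100/9, mL=-40/9, mR=-10
obs B: pose=(0,-5,N) → sL=200/113, sR=40/17, mL=560/1921, mR=-100/113
sensor matrix S = [[20, 100/9], [200/113, 40/17]]; det S = 473600/17289
solve [mL_A; mL_B] = S·[w00; w01] and [mR_A; mR_B] = S·[w10; w11]:
  w00 = -1/2, w01 = 1/2, w10 = -1/2, w11 = 0

-1/2 1/2 -1/2 0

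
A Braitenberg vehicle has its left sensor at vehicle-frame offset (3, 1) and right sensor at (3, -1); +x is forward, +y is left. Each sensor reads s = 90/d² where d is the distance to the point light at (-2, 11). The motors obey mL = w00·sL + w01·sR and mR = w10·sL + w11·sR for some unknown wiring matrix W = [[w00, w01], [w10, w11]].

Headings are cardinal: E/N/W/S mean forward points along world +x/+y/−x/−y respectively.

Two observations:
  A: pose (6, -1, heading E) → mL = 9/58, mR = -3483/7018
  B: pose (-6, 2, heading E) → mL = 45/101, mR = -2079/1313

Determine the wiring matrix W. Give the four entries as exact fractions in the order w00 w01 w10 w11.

obs A: pose=(6,-1,E) → sL=45/121, sR=9/29, mL=9/58, mR=-3483/7018
obs B: pose=(-6,2,E) → sL=18/13, sR=90/101, mL=45/101, mR=-2079/1313
sensor matrix S = [[45/121, 9/29], [18/13, 90/101]]; det S = -452952/4607317
solve [mL_A; mL_B] = S·[w00; w01] and [mR_A; mR_B] = S·[w10; w11]:
  w00 = 0, w01 = 1/2, w10 = -1/2, w11 = -1

0 1/2 -1/2 -1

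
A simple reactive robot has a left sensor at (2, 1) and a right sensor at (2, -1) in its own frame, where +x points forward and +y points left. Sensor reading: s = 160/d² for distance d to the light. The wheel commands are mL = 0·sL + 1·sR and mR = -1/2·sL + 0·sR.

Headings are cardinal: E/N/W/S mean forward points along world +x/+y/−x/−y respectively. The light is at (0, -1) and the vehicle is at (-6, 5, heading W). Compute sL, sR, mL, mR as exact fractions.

left sensor world pos  = (-8, 4); dL² = 89
right sensor world pos = (-8, 6); dR² = 113
sL = 160/89 = 160/89
sR = 160/113 = 160/113
mL = 0·sL + 1·sR = 160/113
mR = -1/2·sL + 0·sR = -80/89

160/89 160/113 160/113 -80/89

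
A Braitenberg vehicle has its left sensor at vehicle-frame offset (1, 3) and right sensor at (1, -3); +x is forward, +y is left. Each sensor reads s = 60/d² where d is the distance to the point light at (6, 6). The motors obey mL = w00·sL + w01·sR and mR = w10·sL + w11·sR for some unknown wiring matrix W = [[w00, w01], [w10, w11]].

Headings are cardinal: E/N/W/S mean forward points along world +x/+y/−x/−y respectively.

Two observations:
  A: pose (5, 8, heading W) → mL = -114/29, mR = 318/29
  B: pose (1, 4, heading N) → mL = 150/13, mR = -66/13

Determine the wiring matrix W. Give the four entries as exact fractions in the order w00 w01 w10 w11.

obs A: pose=(5,8,W) → sL=12, sR=60/29, mL=-114/29, mR=318/29
obs B: pose=(1,4,N) → sL=12/13, sR=12, mL=150/13, mR=-66/13
sensor matrix S = [[12, 60/29], [12/13, 12]]; det S = 53568/377
solve [mL_A; mL_B] = S·[w00; w01] and [mR_A; mR_B] = S·[w10; w11]:
  w00 = -1/2, w01 = 1, w10 = 1, w11 = -1/2

-1/2 1 1 -1/2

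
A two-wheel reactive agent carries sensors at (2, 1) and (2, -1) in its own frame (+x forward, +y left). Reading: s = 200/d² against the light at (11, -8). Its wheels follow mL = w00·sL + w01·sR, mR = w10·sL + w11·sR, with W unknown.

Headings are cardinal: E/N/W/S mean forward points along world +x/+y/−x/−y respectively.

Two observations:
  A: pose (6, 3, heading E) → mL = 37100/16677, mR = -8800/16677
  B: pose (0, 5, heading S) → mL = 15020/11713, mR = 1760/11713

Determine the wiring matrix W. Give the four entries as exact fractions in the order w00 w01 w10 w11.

1 1/2 1 -1

obs A: pose=(6,3,E) → sL=200/153, sR=200/109, mL=37100/16677, mR=-8800/16677
obs B: pose=(0,5,S) → sL=200/221, sR=40/53, mL=15020/11713, mR=1760/11713
sensor matrix S = [[200/153, 200/109], [200/221, 40/53]]; det S = -7744000/11490453
solve [mL_A; mL_B] = S·[w00; w01] and [mR_A; mR_B] = S·[w10; w11]:
  w00 = 1, w01 = 1/2, w10 = 1, w11 = -1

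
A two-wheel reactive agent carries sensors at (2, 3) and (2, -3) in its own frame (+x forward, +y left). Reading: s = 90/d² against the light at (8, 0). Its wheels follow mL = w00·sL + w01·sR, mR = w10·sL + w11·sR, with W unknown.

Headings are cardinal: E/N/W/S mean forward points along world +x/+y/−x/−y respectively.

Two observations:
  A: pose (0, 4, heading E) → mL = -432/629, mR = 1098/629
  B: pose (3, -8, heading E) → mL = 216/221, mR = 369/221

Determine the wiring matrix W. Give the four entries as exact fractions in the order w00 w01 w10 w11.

obs A: pose=(0,4,E) → sL=18/17, sR=90/37, mL=-432/629, mR=1098/629
obs B: pose=(3,-8,E) → sL=45/17, sR=9/13, mL=216/221, mR=369/221
sensor matrix S = [[18/17, 90/37], [45/17, 9/13]]; det S = -46656/8177
solve [mL_A; mL_B] = S·[w00; w01] and [mR_A; mR_B] = S·[w10; w11]:
  w00 = 1/2, w01 = -1/2, w10 = 1/2, w11 = 1/2

1/2 -1/2 1/2 1/2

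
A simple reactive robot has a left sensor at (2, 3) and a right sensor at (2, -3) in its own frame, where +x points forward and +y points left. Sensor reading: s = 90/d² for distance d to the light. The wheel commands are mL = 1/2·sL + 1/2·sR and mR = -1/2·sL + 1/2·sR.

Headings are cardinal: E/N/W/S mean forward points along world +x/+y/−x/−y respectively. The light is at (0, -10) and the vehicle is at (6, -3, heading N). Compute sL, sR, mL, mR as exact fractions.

left sensor world pos  = (3, -1); dL² = 90
right sensor world pos = (9, -1); dR² = 162
sL = 90/90 = 1
sR = 90/162 = 5/9
mL = 1/2·sL + 1/2·sR = 7/9
mR = -1/2·sL + 1/2·sR = -2/9

1 5/9 7/9 -2/9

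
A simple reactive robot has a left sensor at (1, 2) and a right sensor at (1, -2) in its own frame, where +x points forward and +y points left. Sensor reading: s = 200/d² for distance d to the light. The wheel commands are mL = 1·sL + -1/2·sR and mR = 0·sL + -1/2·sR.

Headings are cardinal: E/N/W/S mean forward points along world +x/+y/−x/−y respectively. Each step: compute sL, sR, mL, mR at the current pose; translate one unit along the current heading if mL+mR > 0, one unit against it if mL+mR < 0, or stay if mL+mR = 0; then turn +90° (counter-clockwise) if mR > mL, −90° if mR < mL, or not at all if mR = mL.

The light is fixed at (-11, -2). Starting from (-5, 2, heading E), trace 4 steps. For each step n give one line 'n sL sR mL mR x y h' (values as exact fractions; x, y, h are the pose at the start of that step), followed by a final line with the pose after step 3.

0 40/17 200/53 420/901 -100/53 -5 2 E
1 100/29 100/9 -550/261 -50/9 -6 2 S
2 8 40/13 84/13 -20/13 -6 3 W
3 5 25/9 65/18 -25/18 -7 3 N
final -7 4 E

n=0: pose=(-5,2,E); sL=40/17, sR=200/53; mL=420/901, mR=-100/53; mL+mR=-1280/901 → advance -1; mR−mL=-40/17 → turn -1·90°
n=1: pose=(-6,2,S); sL=100/29, sR=100/9; mL=-550/261, mR=-50/9; mL+mR=-2000/261 → advance -1; mR−mL=-100/29 → turn -1·90°
n=2: pose=(-6,3,W); sL=8, sR=40/13; mL=84/13, mR=-20/13; mL+mR=64/13 → advance +1; mR−mL=-8 → turn -1·90°
n=3: pose=(-7,3,N); sL=5, sR=25/9; mL=65/18, mR=-25/18; mL+mR=20/9 → advance +1; mR−mL=-5 → turn -1·90°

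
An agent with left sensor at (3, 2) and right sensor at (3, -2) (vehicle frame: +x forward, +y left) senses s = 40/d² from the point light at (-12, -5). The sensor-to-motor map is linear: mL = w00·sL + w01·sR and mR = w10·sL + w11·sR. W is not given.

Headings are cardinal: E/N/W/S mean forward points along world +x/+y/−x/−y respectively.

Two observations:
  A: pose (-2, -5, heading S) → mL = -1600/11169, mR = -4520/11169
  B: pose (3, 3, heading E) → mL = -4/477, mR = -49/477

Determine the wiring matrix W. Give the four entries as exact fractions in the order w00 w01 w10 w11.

1/2 -1/2 -1/2 -1/2

obs A: pose=(-2,-5,S) → sL=40/153, sR=40/73, mL=-1600/11169, mR=-4520/11169
obs B: pose=(3,3,E) → sL=5/53, sR=1/9, mL=-4/477, mR=-49/477
sensor matrix S = [[40/153, 40/73], [5/53, 1/9]]; det S = -120640/5327613
solve [mL_A; mL_B] = S·[w00; w01] and [mR_A; mR_B] = S·[w10; w11]:
  w00 = 1/2, w01 = -1/2, w10 = -1/2, w11 = -1/2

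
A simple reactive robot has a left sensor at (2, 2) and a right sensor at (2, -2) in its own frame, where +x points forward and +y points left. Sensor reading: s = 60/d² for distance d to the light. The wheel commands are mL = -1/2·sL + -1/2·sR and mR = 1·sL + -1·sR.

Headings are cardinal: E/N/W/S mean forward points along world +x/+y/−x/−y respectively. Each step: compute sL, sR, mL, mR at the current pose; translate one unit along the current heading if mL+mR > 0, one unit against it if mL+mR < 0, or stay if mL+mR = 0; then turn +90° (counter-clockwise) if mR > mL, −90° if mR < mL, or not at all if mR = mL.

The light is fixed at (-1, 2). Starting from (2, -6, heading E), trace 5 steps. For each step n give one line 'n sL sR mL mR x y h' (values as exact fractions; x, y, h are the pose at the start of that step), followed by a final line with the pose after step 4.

n=0: pose=(2,-6,E); sL=60/61, sR=12/25; mL=-1116/1525, mR=768/1525; mL+mR=-348/1525 → advance -1; mR−mL=1884/1525 → turn +1·90°
n=1: pose=(1,-6,N); sL=5/3, sR=15/13; mL=-55/39, mR=20/39; mL+mR=-35/39 → advance -1; mR−mL=25/13 → turn +1·90°
n=2: pose=(1,-7,W); sL=60/121, sR=60/49; mL=-5100/5929, mR=-4320/5929; mL+mR=-9420/5929 → advance -1; mR−mL=780/5929 → turn +1·90°
n=3: pose=(2,-7,S); sL=30/73, sR=30/61; mL=-2010/4453, mR=-360/4453; mL+mR=-2370/4453 → advance -1; mR−mL=1650/4453 → turn +1·90°
n=4: pose=(2,-6,E); sL=60/61, sR=12/25; mL=-1116/1525, mR=768/1525; mL+mR=-348/1525 → advance -1; mR−mL=1884/1525 → turn +1·90°

0 60/61 12/25 -1116/1525 768/1525 2 -6 E
1 5/3 15/13 -55/39 20/39 1 -6 N
2 60/121 60/49 -5100/5929 -4320/5929 1 -7 W
3 30/73 30/61 -2010/4453 -360/4453 2 -7 S
4 60/61 12/25 -1116/1525 768/1525 2 -6 E
final 1 -6 N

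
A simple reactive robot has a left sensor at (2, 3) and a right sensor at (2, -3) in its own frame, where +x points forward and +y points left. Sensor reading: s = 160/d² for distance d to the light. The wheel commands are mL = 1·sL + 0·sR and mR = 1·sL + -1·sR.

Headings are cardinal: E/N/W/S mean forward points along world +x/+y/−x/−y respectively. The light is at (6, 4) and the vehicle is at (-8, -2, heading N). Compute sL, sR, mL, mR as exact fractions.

left sensor world pos  = (-11, 0); dL² = 305
right sensor world pos = (-5, 0); dR² = 137
sL = 160/305 = 32/61
sR = 160/137 = 160/137
mL = 1·sL + 0·sR = 32/61
mR = 1·sL + -1·sR = -5376/8357

32/61 160/137 32/61 -5376/8357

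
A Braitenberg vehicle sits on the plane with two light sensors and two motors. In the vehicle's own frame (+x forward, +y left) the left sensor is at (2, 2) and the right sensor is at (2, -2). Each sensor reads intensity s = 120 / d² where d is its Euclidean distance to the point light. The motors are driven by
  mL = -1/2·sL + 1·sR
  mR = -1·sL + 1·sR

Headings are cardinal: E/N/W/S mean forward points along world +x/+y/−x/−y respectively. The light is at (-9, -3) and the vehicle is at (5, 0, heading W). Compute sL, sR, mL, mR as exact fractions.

left sensor world pos  = (3, -2); dL² = 145
right sensor world pos = (3, 2); dR² = 169
sL = 120/145 = 24/29
sR = 120/169 = 120/169
mL = -1/2·sL + 1·sR = 1452/4901
mR = -1·sL + 1·sR = -576/4901

24/29 120/169 1452/4901 -576/4901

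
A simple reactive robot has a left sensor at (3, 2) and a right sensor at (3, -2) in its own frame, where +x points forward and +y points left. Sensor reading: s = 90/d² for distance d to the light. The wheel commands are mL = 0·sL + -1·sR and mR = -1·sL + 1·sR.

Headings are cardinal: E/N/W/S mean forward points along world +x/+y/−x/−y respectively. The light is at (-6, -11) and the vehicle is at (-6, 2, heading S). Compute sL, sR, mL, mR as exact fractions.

left sensor world pos  = (-4, -1); dL² = 104
right sensor world pos = (-8, -1); dR² = 104
sL = 90/104 = 45/52
sR = 90/104 = 45/52
mL = 0·sL + -1·sR = -45/52
mR = -1·sL + 1·sR = 0

45/52 45/52 -45/52 0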